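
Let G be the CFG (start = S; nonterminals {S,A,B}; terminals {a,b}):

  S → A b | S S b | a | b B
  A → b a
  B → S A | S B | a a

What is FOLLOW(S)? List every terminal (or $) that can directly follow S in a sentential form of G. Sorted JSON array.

FIRST sets, iterate to fixpoint:
iter 1:
  A via A→b a: +{b}
  B via B→a a: +{a}
  S via S→A b: +{b}
  S via S→a: +{a}
  S: {a,b}  A: {b}  B: {a}
iter 2:
  B via B→S A: +{b}
  S: {a,b}  A: {b}  B: {a,b}
iter 3: (no change)
  S: {a,b}  A: {b}  B: {a,b}

FOLLOW iteration:
initialize: $ ∈ FOLLOW(S)
iter 1:
  B→S A: FOLLOW(S) ⊇ FIRST(A) = {b}; new: +{b}
  B→S B: FOLLOW(S) ⊇ FIRST(B) = {a,b}; new: +{a}
  S→A b: FOLLOW(A) ⊇ FIRST(b) = {b}; new: +{b}
  S→b B: FOLLOW(B) ⊇ FOLLOW(S) ⊇ {$,a,b}; new: +{$,a,b}
  FOLLOW[S]={$,a,b}  FOLLOW[A]={b}  FOLLOW[B]={$,a,b}
iter 2:
  B→S A: FOLLOW(A) ⊇ FOLLOW(B) ⊇ {$,a,b}; new: +{$,a}
  FOLLOW[S]={$,a,b}  FOLLOW[A]={$,a,b}  FOLLOW[B]={$,a,b}
iter 3: (no change)
  FOLLOW[S]={$,a,b}  FOLLOW[A]={$,a,b}  FOLLOW[B]={$,a,b}

FOLLOW(S) = ["$", "a", "b"]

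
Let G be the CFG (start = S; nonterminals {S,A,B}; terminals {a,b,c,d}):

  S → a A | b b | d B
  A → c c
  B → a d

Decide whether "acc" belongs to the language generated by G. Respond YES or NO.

CNF form of G:
  S -> T1 A | T2 B | T3 T3
  A -> T0 T0
  B -> T1 T2
  T0 -> c
  T1 -> a
  T2 -> d
  T3 -> b

CYK table (by increasing span):
  [0..0]={T1}  "a"  orig:{}
  [1..1]={T0}  "c"  orig:{}
  [2..2]={T0}  "c"  orig:{}
  [0..1]=∅  "ac"
  [1..2]={A}  "cc"
  [0..2]={S}  "acc"

S ∈ T[0,2] ⇒ YES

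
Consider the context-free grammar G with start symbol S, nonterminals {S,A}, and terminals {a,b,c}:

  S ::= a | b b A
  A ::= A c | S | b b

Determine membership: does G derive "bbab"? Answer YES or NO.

CNF form of G:
  S -> T1 X3 | a
  A -> A T0 | T1 T1 | T1 X2 | a
  T0 -> c
  T1 -> b
  X2 -> T1 A
  X3 -> T1 A

Fill CYK table bottom-up:
  [0..0]={T1}  "b"  orig:{}
  [1..1]={T1}  "b"  orig:{}
  [2..2]={A,S}  "a"
  [3..3]={T1}  "b"  orig:{}
  [0..1]={A}  "bb"
  [1..2]={X2,X3}  "ba"  orig:{}
  [2..3]=∅  "ab"
  [0..2]={A,S}  "bba"
  [1..3]=∅  "bab"
  [0..3]=∅  "bbab"

S ∉ T[0,3] ⇒ NO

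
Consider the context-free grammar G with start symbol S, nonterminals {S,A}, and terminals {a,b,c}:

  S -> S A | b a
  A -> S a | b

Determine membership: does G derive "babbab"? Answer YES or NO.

CNF form of G:
  S -> S A | T1 T0
  A -> S T0 | b
  T0 -> a
  T1 -> b

Fill CYK table bottom-up:
  T[0,0] 'b' = {A,T1}  orig:{A}
  T[1,1] 'a' = {T0}  orig:{}
  T[2,2] 'b' = {A,T1}  orig:{A}
  T[3,3] 'b' = {A,T1}  orig:{A}
  T[4,4] 'a' = {T0}  orig:{}
  T[5,5] 'b' = {A,T1}  orig:{A}
  T[0,1] 'ba' = {S}
  T[1,2] 'ab' = ∅
  T[2,3] 'bb' = ∅
  T[3,4] 'ba' = {S}
  T[4,5] 'ab' = ∅
  T[0,2] 'bab' = {S}
  T[1,3] 'abb' = ∅
  T[2,4] 'bba' = ∅
  T[3,5] 'bab' = {S}
  T[0,3] 'babb' = {S}
  T[1,4] 'abba' = ∅
  T[2,5] 'bbab' = ∅
  T[0,4] 'babba' = {A}
  T[1,5] 'abbab' = ∅
  T[0,5] 'babbab' = ∅

S ∉ T[0,5] ⇒ NO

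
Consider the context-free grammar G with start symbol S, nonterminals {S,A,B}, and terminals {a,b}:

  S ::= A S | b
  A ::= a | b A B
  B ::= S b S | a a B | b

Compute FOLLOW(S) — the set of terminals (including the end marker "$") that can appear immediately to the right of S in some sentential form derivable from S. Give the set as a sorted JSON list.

Compute FIRST by fixpoint:
round 1:
  A via A→a: +{a}
  A via A→b A B: +{b}
  B via B→a a B: +{a}
  B via B→b: +{b}
  S via S→A S: +{a,b}
  S: {a,b}  A: {a,b}  B: {a,b}
round 2: — fixpoint
  S: {a,b}  A: {a,b}  B: {a,b}

Compute FOLLOW by fixpoint:
initialize: $ ∈ FOLLOW(S)
iter 1:
  A→b A B: FOLLOW(A) ⊇ FIRST(B) = {a,b}; new: +{a,b}
  A→b A B: FOLLOW(B) ⊇ FOLLOW(A) ⊇ {a,b}; new: +{a,b}
  B→S b S: FOLLOW(S) ⊇ FIRST(b) = {b}; new: +{b}
  B→S b S: FOLLOW(S) ⊇ FOLLOW(B) ⊇ {a,b}; new: +{a}
  FOLLOW[S]={$,a,b}  FOLLOW[A]={a,b}  FOLLOW[B]={a,b}
iter 2: done
  FOLLOW[S]={$,a,b}  FOLLOW[A]={a,b}  FOLLOW[B]={a,b}

FOLLOW(S) = ["$", "a", "b"]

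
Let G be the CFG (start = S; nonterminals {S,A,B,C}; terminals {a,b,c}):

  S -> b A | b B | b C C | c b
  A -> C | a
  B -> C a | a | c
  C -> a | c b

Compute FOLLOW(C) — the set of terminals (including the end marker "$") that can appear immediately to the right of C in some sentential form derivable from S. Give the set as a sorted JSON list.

FIRST iteration:
iter 1:
  A via A→a: +{a}
  B via B→a: +{a}
  B via B→c: +{c}
  C via C→a: +{a}
  C via C→c b: +{c}
  S via S→b A: +{b}
  S via S→c b: +{c}
  FIRST(S)={b,c}  FIRST(A)={a}  FIRST(B)={a,c}  FIRST(C)={a,c}
iter 2:
  A via A→C: +{c}
  FIRST(S)={b,c}  FIRST(A)={a,c}  FIRST(B)={a,c}  FIRST(C)={a,c}
iter 3: done
  FIRST(S)={b,c}  FIRST(A)={a,c}  FIRST(B)={a,c}  FIRST(C)={a,c}

FOLLOW iteration:
initialize: $ ∈ FOLLOW(S)
pass 1:
  B→C a: FOLLOW(C) ⊇ FIRST(a) = {a}; new: +{a}
  S→b A: FOLLOW(A) ⊇ FOLLOW(S) ⊇ {$}; new: +{$}
  S→b B: FOLLOW(B) ⊇ FOLLOW(S) ⊇ {$}; new: +{$}
  S→b C C: FOLLOW(C) ⊇ FIRST(C) = {a,c}; new: +{c}
  S→b C C: FOLLOW(C) ⊇ FOLLOW(S) ⊇ {$}; new: +{$}
  S: {$}  A: {$}  B: {$}  C: {$,a,c}
pass 2: (no change)
  S: {$}  A: {$}  B: {$}  C: {$,a,c}

FOLLOW(C) = ["$", "a", "c"]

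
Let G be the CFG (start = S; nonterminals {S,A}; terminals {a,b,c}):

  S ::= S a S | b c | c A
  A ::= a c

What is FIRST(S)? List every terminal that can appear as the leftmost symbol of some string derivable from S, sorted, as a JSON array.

FIRST sets, iterate to fixpoint:
pass 1:
  A via A→a c: +{a}
  S via S→b c: +{b}
  S via S→c A: +{c}
  FIRST(S)={b,c}  FIRST(A)={a}
pass 2: (no change)
  FIRST(S)={b,c}  FIRST(A)={a}

FIRST(S) = ["b", "c"]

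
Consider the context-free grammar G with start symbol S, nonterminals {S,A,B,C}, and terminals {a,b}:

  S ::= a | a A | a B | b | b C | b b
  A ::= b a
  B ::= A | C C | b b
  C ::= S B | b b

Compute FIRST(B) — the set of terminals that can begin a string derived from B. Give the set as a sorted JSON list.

FIRST iteration:
[1]
  A via A→b a: +{b}
  B via B→A: +{b}
  C via C→b b: +{b}
  S via S→a: +{a}
  S via S→b: +{b}
  S: {a,b}  A: {b}  B: {b}  C: {b}
[2]
  C via C→S B: +{a}
  S: {a,b}  A: {b}  B: {b}  C: {a,b}
[3]
  B via B→C C: +{a}
  S: {a,b}  A: {b}  B: {a,b}  C: {a,b}
[4] (no change)
  S: {a,b}  A: {b}  B: {a,b}  C: {a,b}

FIRST(B) = ["a", "b"]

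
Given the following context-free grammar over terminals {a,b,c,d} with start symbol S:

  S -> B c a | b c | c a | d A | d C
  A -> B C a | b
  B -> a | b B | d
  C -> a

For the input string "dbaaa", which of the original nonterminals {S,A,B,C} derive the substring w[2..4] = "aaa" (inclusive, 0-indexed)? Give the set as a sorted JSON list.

Convert to CNF:
  S -> B X5 | T1 T2 | T2 T0 | T3 A | T3 C
  A -> B X4 | b
  B -> T1 B | a | d
  C -> a
  T0 -> a
  T1 -> b
  T2 -> c
  T3 -> d
  X4 -> C T0
  X5 -> T2 T0

Fill CYK table bottom-up, restricted to cells inside w[2..4]:
  T[2,2] 'a' = {B,C,T0}  orig:{B,C}
  T[3,3] 'a' = {B,C,T0}  orig:{B,C}
  T[4,4] 'a' = {B,C,T0}  orig:{B,C}
  T[2,3] 'aa' = {X4}  orig:{}
  T[3,4] 'aa' = {X4}  orig:{}
  T[2,4] 'aaa' = {A}

Original NTs in T[2,4] deriving "aaa": ["A"]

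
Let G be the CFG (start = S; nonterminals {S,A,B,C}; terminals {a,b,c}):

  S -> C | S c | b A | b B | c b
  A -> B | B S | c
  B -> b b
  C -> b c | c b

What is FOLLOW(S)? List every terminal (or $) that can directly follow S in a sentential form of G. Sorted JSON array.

Compute FIRST by fixpoint:
round 1:
  A via A→c: +{c}
  B via B→b b: +{b}
  C via C→b c: +{b}
  C via C→c b: +{c}
  S via S→C: +{b,c}
  FIRST[S]={b,c}  FIRST[A]={c}  FIRST[B]={b}  FIRST[C]={b,c}
round 2:
  A via A→B: +{b}
  FIRST[S]={b,c}  FIRST[A]={b,c}  FIRST[B]={b}  FIRST[C]={b,c}
round 3: done
  FIRST[S]={b,c}  FIRST[A]={b,c}  FIRST[B]={b}  FIRST[C]={b,c}

Compute FOLLOW by fixpoint:
initialize: $ ∈ FOLLOW(S)
round 1:
  A→B S: FOLLOW(B) ⊇ FIRST(S) = {b,c}; new: +{b,c}
  S→C: FOLLOW(C) ⊇ FOLLOW(S) ⊇ {$}; new: +{$}
  S→S c: FOLLOW(S) ⊇ FIRST(c) = {c}; new: +{c}
  S→b A: FOLLOW(A) ⊇ FOLLOW(S) ⊇ {$,c}; new: +{$,c}
  S→b B: FOLLOW(B) ⊇ FOLLOW(S) ⊇ {$,c}; new: +{$}
  S: {$,c}  A: {$,c}  B: {$,b,c}  C: {$}
round 2:
  S→C: FOLLOW(C) ⊇ FOLLOW(S) ⊇ {$,c}; new: +{c}
  S: {$,c}  A: {$,c}  B: {$,b,c}  C: {$,c}
round 3: (no change)
  S: {$,c}  A: {$,c}  B: {$,b,c}  C: {$,c}

FOLLOW(S) = ["$", "c"]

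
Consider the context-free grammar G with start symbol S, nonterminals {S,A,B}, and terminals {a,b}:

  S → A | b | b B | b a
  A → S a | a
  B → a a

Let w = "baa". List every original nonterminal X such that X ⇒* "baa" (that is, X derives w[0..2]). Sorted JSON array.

Convert to CNF:
  S -> S T0 | T1 B | T1 T0 | a | b
  A -> S T0 | a
  B -> T0 T0
  T0 -> a
  T1 -> b

CYK table (by increasing span), restricted to cells inside w[0..2]:
  cell(0,0) b: {S,T1}  orig:{S}
  cell(1,1) a: {A,S,T0}  orig:{A,S}
  cell(2,2) a: {A,S,T0}  orig:{A,S}
  cell(0,1) ba: {A,S}
  cell(1,2) aa: {A,B,S}
  cell(0,2) baa: {A,S}

Original NTs in T[0,2] deriving "baa": ["A", "S"]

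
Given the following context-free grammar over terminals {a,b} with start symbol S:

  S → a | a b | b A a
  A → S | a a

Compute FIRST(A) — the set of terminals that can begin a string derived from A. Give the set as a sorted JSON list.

FIRST iteration:
[1]
  A via A→a a: +{a}
  S via S→a: +{a}
  S via S→b A a: +{b}
  FIRST[S]={a,b}  FIRST[A]={a}
[2]
  A via A→S: +{b}
  FIRST[S]={a,b}  FIRST[A]={a,b}
[3] (no change)
  FIRST[S]={a,b}  FIRST[A]={a,b}

FIRST(A) = ["a", "b"]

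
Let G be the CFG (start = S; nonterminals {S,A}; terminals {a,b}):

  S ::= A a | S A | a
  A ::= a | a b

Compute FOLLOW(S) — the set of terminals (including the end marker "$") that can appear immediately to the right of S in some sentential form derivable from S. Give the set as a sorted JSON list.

Compute FIRST by fixpoint:
[1]
  A via A→a: +{a}
  S via S→A a: +{a}
  FIRST(S)={a}  FIRST(A)={a}
[2] — fixpoint
  FIRST(S)={a}  FIRST(A)={a}

FOLLOW iteration:
initialize: $ ∈ FOLLOW(S)
[1]
  S→A a: FOLLOW(A) ⊇ FIRST(a) = {a}; new: +{a}
  S→S A: FOLLOW(S) ⊇ FIRST(A) = {a}; new: +{a}
  S→S A: FOLLOW(A) ⊇ FOLLOW(S) ⊇ {$,a}; new: +{$}
  FOLLOW(S)={$,a}  FOLLOW(A)={$,a}
[2] (stable)
  FOLLOW(S)={$,a}  FOLLOW(A)={$,a}

FOLLOW(S) = ["$", "a"]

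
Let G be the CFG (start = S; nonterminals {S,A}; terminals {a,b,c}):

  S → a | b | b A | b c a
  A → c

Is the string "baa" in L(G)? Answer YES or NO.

Convert to CNF:
  S -> T0 A | T0 X3 | a | b
  A -> c
  T0 -> b
  T1 -> c
  T2 -> a
  X3 -> T1 T2

CYK fill:
  cell(0,0) b: {S,T0}  orig:{S}
  cell(1,1) a: {S,T2}  orig:{S}
  cell(2,2) a: {S,T2}  orig:{S}
  cell(0,1) ba: ∅
  cell(1,2) aa: ∅
  cell(0,2) baa: ∅

S ∉ T[0,2] ⇒ NO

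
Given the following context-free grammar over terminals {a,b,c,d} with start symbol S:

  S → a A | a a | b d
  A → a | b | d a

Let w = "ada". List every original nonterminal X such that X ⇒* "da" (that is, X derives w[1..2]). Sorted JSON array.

Convert to CNF:
  S -> T1 A | T1 T1 | T2 T0
  A -> T0 T1 | a | b
  T0 -> d
  T1 -> a
  T2 -> b

CYK fill — only the sub-triangle for w[1..2]:
  cell(1,1) d: {T0}  orig:{}
  cell(2,2) a: {A,T1}  orig:{A}
  cell(1,2) da: {A}

Original NTs in T[1,2] deriving "da": ["A"]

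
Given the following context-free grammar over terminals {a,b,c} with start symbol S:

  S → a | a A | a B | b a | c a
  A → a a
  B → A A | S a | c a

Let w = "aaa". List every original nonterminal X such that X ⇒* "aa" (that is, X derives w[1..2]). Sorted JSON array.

Convert to CNF:
  S -> T0 A | T0 B | T1 T0 | T2 T0 | a
  A -> T0 T0
  B -> A A | S T0 | T1 T0
  T0 -> a
  T1 -> c
  T2 -> b

Fill CYK table bottom-up, restricted to cells inside w[1..2]:
  cell(1,1) a: {S,T0}  orig:{S}
  cell(2,2) a: {S,T0}  orig:{S}
  cell(1,2) aa: {A,B}

Original NTs in T[1,2] deriving "aa": ["A", "B"]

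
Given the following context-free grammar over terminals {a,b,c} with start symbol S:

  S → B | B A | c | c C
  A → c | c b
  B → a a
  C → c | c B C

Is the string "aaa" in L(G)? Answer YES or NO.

Convert to CNF:
  S -> B A | T0 C | T2 T2 | c
  A -> T0 T1 | c
  B -> T2 T2
  C -> T0 X3 | c
  T0 -> c
  T1 -> b
  T2 -> a
  X3 -> B C

CYK table (by increasing span):
  [0..0]={T2}  "a"  orig:{}
  [1..1]={T2}  "a"  orig:{}
  [2..2]={T2}  "a"  orig:{}
  [0..1]={B,S}  "aa"
  [1..2]={B,S}  "aa"
  [0..2]=∅  "aaa"

S ∉ T[0,2] ⇒ NO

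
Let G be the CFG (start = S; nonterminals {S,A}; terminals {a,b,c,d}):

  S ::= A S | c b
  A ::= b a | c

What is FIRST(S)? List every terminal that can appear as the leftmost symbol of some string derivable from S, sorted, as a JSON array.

Compute FIRST by fixpoint:
[1]
  A via A→b a: +{b}
  A via A→c: +{c}
  S via S→A S: +{b,c}
  S: {b,c}  A: {b,c}
[2] done
  S: {b,c}  A: {b,c}

FIRST(S) = ["b", "c"]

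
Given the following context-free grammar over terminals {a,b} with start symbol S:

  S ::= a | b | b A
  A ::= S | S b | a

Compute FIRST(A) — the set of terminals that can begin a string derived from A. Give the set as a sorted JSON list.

FIRST iteration:
round 1:
  A via A→a: +{a}
  S via S→a: +{a}
  S via S→b: +{b}
  S: {a,b}  A: {a}
round 2:
  A via A→S: +{b}
  S: {a,b}  A: {a,b}
round 3: done
  S: {a,b}  A: {a,b}

FIRST(A) = ["a", "b"]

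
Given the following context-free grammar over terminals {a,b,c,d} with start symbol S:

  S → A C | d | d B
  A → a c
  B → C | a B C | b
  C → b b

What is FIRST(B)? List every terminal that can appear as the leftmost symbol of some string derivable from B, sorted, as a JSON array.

Compute FIRST by fixpoint:
round 1:
  A via A→a c: +{a}
  B via B→a B C: +{a}
  B via B→b: +{b}
  C via C→b b: +{b}
  S via S→A C: +{a}
  S via S→d: +{d}
  S: {a,d}  A: {a}  B: {a,b}  C: {b}
round 2: done
  S: {a,d}  A: {a}  B: {a,b}  C: {b}

FIRST(B) = ["a", "b"]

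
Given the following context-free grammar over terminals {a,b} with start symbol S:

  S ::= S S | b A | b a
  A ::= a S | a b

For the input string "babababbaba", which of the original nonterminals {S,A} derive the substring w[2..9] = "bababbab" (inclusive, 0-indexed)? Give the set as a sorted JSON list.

CNF form of G:
  S -> S S | T1 A | T1 T0
  A -> T0 S | T0 T1
  T0 -> a
  T1 -> b

CYK table (by increasing span) (cells [i..j] with 2 ≤ i ≤ j ≤ 9 only):
  [2..2]={T1}  "b"  orig:{}
  [3..3]={T0}  "a"  orig:{}
  [4..4]={T1}  "b"  orig:{}
  [5..5]={T0}  "a"  orig:{}
  [6..6]={T1}  "b"  orig:{}
  [7..7]={T1}  "b"  orig:{}
  [8..8]={T0}  "a"  orig:{}
  [9..9]={T1}  "b"  orig:{}
  [2..3]={S}  "ba"
  [3..4]={A}  "ab"
  [4..5]={S}  "ba"
  [5..6]={A}  "ab"
  [6..7]=∅  "bb"
  [7..8]={S}  "ba"
  [8..9]={A}  "ab"
  [2..4]={S}  "bab"
  [3..5]={A}  "aba"
  [4..6]={S}  "bab"
  [5..7]=∅  "abb"
  [6..8]=∅  "bba"
  [7..9]={S}  "bab"
  [2..5]={S}  "baba"
  [3..6]={A}  "abab"
  [4..7]=∅  "babb"
  [5..8]=∅  "abba"
  [6..9]=∅  "bbab"
  [2..6]={S}  "babab"
  [3..7]=∅  "ababb"
  [4..8]={S}  "babba"
  [5..9]=∅  "abbab"
  [2..7]=∅  "bababb"
  [3..8]={A}  "ababba"
  [4..9]={S}  "babbab"
  [2..8]={S}  "bababba"
  [3..9]={A}  "ababbab"
  [2..9]={S}  "bababbab"

Original NTs in T[2,9] deriving "bababbab": ["S"]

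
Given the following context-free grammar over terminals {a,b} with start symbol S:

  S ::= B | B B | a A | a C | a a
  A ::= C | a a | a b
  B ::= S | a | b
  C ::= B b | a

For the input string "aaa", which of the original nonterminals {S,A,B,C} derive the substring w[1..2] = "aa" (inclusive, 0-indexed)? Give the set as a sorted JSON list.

CNF form of G:
  S -> B B | T1 A | T1 C | T1 T1 | a | b
  A -> B T0 | T1 T0 | T1 T1 | a
  B -> B B | T1 A | T1 C | T1 T1 | a | b
  C -> B T0 | a
  T0 -> b
  T1 -> a

CYK table (by increasing span) — only the sub-triangle for w[1..2]:
  T[1,1] 'a' = {A,B,C,S,T1}  orig:{A,B,C,S}
  T[2,2] 'a' = {A,B,C,S,T1}  orig:{A,B,C,S}
  T[1,2] 'aa' = {A,B,S}

Original NTs in T[1,2] deriving "aa": ["A", "B", "S"]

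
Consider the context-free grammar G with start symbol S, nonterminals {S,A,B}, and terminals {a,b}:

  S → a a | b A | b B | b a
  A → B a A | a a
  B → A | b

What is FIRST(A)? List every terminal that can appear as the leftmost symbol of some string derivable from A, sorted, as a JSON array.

FIRST sets, iterate to fixpoint:
round 1:
  A via A→a a: +{a}
  B via B→A: +{a}
  B via B→b: +{b}
  S via S→a a: +{a}
  S via S→b A: +{b}
  S: {a,b}  A: {a}  B: {a,b}
round 2:
  A via A→B a A: +{b}
  S: {a,b}  A: {a,b}  B: {a,b}
round 3: (no change)
  S: {a,b}  A: {a,b}  B: {a,b}

FIRST(A) = ["a", "b"]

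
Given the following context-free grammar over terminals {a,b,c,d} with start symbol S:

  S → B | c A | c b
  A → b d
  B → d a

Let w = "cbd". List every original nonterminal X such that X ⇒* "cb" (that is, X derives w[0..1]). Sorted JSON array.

CNF form of G:
  S -> T1 T2 | T3 A | T3 T0
  A -> T0 T1
  B -> T1 T2
  T0 -> b
  T1 -> d
  T2 -> a
  T3 -> c

CYK fill (cells [i..j] with 0 ≤ i ≤ j ≤ 1 only):
  [0..0]={T3}  "c"  orig:{}
  [1..1]={T0}  "b"  orig:{}
  [0..1]={S}  "cb"

Original NTs in T[0,1] deriving "cb": ["S"]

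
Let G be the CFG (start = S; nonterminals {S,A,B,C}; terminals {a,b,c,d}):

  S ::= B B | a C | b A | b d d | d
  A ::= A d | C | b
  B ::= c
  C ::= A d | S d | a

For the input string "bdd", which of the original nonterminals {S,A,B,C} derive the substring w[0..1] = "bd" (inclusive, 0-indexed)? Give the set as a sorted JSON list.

Convert to CNF:
  S -> B B | T1 C | T2 A | T2 X3 | d
  A -> A T0 | S T0 | a | b
  B -> c
  C -> A T0 | S T0 | a
  T0 -> d
  T1 -> a
  T2 -> b
  X3 -> T0 T0

Fill CYK table bottom-up (cells [i..j] with 0 ≤ i ≤ j ≤ 1 only):
  [0..0]={A,T2}  "b"  orig:{A}
  [1..1]={S,T0}  "d"  orig:{S}
  [0..1]={A,C}  "bd"

Original NTs in T[0,1] deriving "bd": ["A", "C"]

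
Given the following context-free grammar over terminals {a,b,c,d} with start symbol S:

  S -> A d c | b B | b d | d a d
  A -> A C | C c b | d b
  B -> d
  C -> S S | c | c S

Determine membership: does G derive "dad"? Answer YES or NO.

CNF form of G:
  S -> A X5 | T1 B | T1 T2 | T2 X6
  A -> A C | C X4 | T2 T1
  B -> d
  C -> S S | T0 S | c
  T0 -> c
  T1 -> b
  T2 -> d
  T3 -> a
  X4 -> T0 T1
  X5 -> T2 T0
  X6 -> T3 T2

Fill CYK table bottom-up:
  cell(0,0) d: {B,T2}  orig:{B}
  cell(1,1) a: {T3}  orig:{}
  cell(2,2) d: {B,T2}  orig:{B}
  cell(0,1) da: ∅
  cell(1,2) ad: {X6}  orig:{}
  cell(0,2) dad: {S}

S ∈ T[0,2] ⇒ YES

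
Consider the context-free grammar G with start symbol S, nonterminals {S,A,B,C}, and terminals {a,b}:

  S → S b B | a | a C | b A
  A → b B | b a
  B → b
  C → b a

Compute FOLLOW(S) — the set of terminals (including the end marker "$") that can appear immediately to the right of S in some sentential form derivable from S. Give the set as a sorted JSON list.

FIRST iteration:
[1]
  A via A→b B: +{b}
  B via B→b: +{b}
  C via C→b a: +{b}
  S via S→a: +{a}
  S via S→b A: +{b}
  FIRST(S)={a,b}  FIRST(A)={b}  FIRST(B)={b}  FIRST(C)={b}
[2] — fixpoint
  FIRST(S)={a,b}  FIRST(A)={b}  FIRST(B)={b}  FIRST(C)={b}

Compute FOLLOW by fixpoint:
seed FOLLOW(S) with $
round 1:
  S→S b B: FOLLOW(S) ⊇ FIRST(b) = {b}; new: +{b}
  S→S b B: FOLLOW(B) ⊇ FOLLOW(S) ⊇ {$,b}; new: +{$,b}
  S→a C: FOLLOW(C) ⊇ FOLLOW(S) ⊇ {$,b}; new: +{$,b}
  S→b A: FOLLOW(A) ⊇ FOLLOW(S) ⊇ {$,b}; new: +{$,b}
  S: {$,b}  A: {$,b}  B: {$,b}  C: {$,b}
round 2: (stable)
  S: {$,b}  A: {$,b}  B: {$,b}  C: {$,b}

FOLLOW(S) = ["$", "b"]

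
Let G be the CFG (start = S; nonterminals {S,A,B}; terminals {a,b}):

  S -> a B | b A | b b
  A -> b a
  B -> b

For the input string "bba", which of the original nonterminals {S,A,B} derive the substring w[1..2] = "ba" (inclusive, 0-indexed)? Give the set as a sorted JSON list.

Convert to CNF:
  S -> T0 A | T0 T0 | T1 B
  A -> T0 T1
  B -> b
  T0 -> b
  T1 -> a

CYK fill (cells [i..j] with 1 ≤ i ≤ j ≤ 2 only):
  [1..1]={B,T0}  "b"  orig:{B}
  [2..2]={T1}  "a"  orig:{}
  [1..2]={A}  "ba"

Original NTs in T[1,2] deriving "ba": ["A"]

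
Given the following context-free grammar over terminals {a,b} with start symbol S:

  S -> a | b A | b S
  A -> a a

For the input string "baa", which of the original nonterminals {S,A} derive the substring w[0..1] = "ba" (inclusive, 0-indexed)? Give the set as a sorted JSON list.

CNF form of G:
  S -> T1 A | T1 S | a
  A -> T0 T0
  T0 -> a
  T1 -> b

CYK fill, restricted to cells inside w[0..1]:
  T[0,0] 'b' = {T1}  orig:{}
  T[1,1] 'a' = {S,T0}  orig:{S}
  T[0,1] 'ba' = {S}

Original NTs in T[0,1] deriving "ba": ["S"]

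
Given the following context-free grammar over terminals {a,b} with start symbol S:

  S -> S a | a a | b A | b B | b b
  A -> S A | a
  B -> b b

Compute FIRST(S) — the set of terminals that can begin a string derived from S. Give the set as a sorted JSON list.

FIRST sets, iterate to fixpoint:
pass 1:
  A via A→a: +{a}
  B via B→b b: +{b}
  S via S→a a: +{a}
  S via S→b A: +{b}
  FIRST[S]={a,b}  FIRST[A]={a}  FIRST[B]={b}
pass 2:
  A via A→S A: +{b}
  FIRST[S]={a,b}  FIRST[A]={a,b}  FIRST[B]={b}
pass 3: done
  FIRST[S]={a,b}  FIRST[A]={a,b}  FIRST[B]={b}

FIRST(S) = ["a", "b"]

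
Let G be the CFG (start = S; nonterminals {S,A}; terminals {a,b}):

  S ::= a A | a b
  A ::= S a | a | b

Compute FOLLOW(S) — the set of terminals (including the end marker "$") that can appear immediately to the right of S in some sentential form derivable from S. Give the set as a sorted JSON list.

FIRST sets, iterate to fixpoint:
round 1:
  A via A→a: +{a}
  A via A→b: +{b}
  S via S→a A: +{a}
  FIRST(S)={a}  FIRST(A)={a,b}
round 2: (stable)
  FIRST(S)={a}  FIRST(A)={a,b}

FOLLOW sets:
seed FOLLOW(S) with $
[1]
  A→S a: FOLLOW(S) ⊇ FIRST(a) = {a}; new: +{a}
  S→a A: FOLLOW(A) ⊇ FOLLOW(S) ⊇ {$,a}; new: +{$,a}
  FOLLOW[S]={$,a}  FOLLOW[A]={$,a}
[2] (stable)
  FOLLOW[S]={$,a}  FOLLOW[A]={$,a}

FOLLOW(S) = ["$", "a"]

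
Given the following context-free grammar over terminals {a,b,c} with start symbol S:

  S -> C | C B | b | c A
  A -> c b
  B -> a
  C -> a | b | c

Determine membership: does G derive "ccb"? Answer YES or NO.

Convert to CNF:
  S -> C B | T0 A | a | b | c
  A -> T0 T1
  B -> a
  C -> a | b | c
  T0 -> c
  T1 -> b

CYK fill:
  T[0,0] 'c' = {C,S,T0}  orig:{C,S}
  T[1,1] 'c' = {C,S,T0}  orig:{C,S}
  T[2,2] 'b' = {C,S,T1}  orig:{C,S}
  T[0,1] 'cc' = ∅
  T[1,2] 'cb' = {A}
  T[0,2] 'ccb' = {S}

S ∈ T[0,2] ⇒ YES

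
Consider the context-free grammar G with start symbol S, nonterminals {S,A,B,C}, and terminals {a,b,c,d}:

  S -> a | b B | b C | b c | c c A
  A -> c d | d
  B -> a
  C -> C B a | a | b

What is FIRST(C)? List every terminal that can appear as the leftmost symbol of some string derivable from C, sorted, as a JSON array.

FIRST iteration:
[1]
  A via A→c d: +{c}
  A via A→d: +{d}
  B via B→a: +{a}
  C via C→a: +{a}
  C via C→b: +{b}
  S via S→a: +{a}
  S via S→b B: +{b}
  S via S→c c A: +{c}
  FIRST[S]={a,b,c}  FIRST[A]={c,d}  FIRST[B]={a}  FIRST[C]={a,b}
[2] (stable)
  FIRST[S]={a,b,c}  FIRST[A]={c,d}  FIRST[B]={a}  FIRST[C]={a,b}

FIRST(C) = ["a", "b"]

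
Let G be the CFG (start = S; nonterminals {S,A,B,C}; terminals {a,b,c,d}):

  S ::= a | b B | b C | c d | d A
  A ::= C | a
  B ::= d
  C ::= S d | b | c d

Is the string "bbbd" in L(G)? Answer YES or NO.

Convert to CNF:
  S -> T0 A | T1 T0 | T2 B | T2 C | a
  A -> S T0 | T1 T0 | a | b
  B -> d
  C -> S T0 | T1 T0 | b
  T0 -> d
  T1 -> c
  T2 -> b

Fill CYK table bottom-up:
  [0..0]={A,C,T2}  "b"  orig:{A,C}
  [1..1]={A,C,T2}  "b"  orig:{A,C}
  [2..2]={A,C,T2}  "b"  orig:{A,C}
  [3..3]={B,T0}  "d"  orig:{B}
  [0..1]={S}  "bb"
  [1..2]={S}  "bb"
  [2..3]={S}  "bd"
  [0..2]=∅  "bbb"
  [1..3]={A,C}  "bbd"
  [0..3]={S}  "bbbd"

S ∈ T[0,3] ⇒ YES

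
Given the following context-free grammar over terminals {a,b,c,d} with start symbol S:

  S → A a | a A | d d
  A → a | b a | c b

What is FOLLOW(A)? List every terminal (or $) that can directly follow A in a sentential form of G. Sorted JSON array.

FIRST sets, iterate to fixpoint:
iter 1:
  A via A→a: +{a}
  A via A→b a: +{b}
  A via A→c b: +{c}
  S via S→A a: +{a,b,c}
  S via S→d d: +{d}
  FIRST[S]={a,b,c,d}  FIRST[A]={a,b,c}
iter 2: — fixpoint
  FIRST[S]={a,b,c,d}  FIRST[A]={a,b,c}

Compute FOLLOW by fixpoint:
initialize: $ ∈ FOLLOW(S)
iter 1:
  S→A a: FOLLOW(A) ⊇ FIRST(a) = {a}; new: +{a}
  S→a A: FOLLOW(A) ⊇ FOLLOW(S) ⊇ {$}; new: +{$}
  S: {$}  A: {$,a}
iter 2: (stable)
  S: {$}  A: {$,a}

FOLLOW(A) = ["$", "a"]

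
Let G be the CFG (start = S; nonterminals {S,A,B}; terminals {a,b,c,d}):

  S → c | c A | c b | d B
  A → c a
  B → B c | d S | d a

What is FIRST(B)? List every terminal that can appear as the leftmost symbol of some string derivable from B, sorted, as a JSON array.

Compute FIRST by fixpoint:
[1]
  A via A→c a: +{c}
  B via B→d S: +{d}
  S via S→c: +{c}
  S via S→d B: +{d}
  FIRST[S]={c,d}  FIRST[A]={c}  FIRST[B]={d}
[2] (no change)
  FIRST[S]={c,d}  FIRST[A]={c}  FIRST[B]={d}

FIRST(B) = ["d"]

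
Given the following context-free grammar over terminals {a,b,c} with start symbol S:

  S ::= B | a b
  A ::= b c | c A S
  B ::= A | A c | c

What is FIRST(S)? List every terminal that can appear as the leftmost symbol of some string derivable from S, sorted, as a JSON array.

FIRST iteration:
[1]
  A via A→b c: +{b}
  A via A→c A S: +{c}
  B via B→A: +{b,c}
  S via S→B: +{b,c}
  S via S→a b: +{a}
  FIRST(S)={a,b,c}  FIRST(A)={b,c}  FIRST(B)={b,c}
[2] — fixpoint
  FIRST(S)={a,b,c}  FIRST(A)={b,c}  FIRST(B)={b,c}

FIRST(S) = ["a", "b", "c"]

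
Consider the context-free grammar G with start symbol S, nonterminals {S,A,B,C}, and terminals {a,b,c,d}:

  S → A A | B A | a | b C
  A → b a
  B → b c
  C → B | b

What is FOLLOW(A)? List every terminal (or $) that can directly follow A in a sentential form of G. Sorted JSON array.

FIRST iteration:
pass 1:
  A via A→b a: +{b}
  B via B→b c: +{b}
  C via C→B: +{b}
  S via S→A A: +{b}
  S via S→a: +{a}
  FIRST(S)={a,b}  FIRST(A)={b}  FIRST(B)={b}  FIRST(C)={b}
pass 2: (stable)
  FIRST(S)={a,b}  FIRST(A)={b}  FIRST(B)={b}  FIRST(C)={b}

Compute FOLLOW by fixpoint:
initialize: $ ∈ FOLLOW(S)
iter 1:
  S→A A: FOLLOW(A) ⊇ FIRST(A) = {b}; new: +{b}
  S→A A: FOLLOW(A) ⊇ FOLLOW(S) ⊇ {$}; new: +{$}
  S→B A: FOLLOW(B) ⊇ FIRST(A) = {b}; new: +{b}
  S→b C: FOLLOW(C) ⊇ FOLLOW(S) ⊇ {$}; new: +{$}
  FOLLOW[S]={$}  FOLLOW[A]={$,b}  FOLLOW[B]={b}  FOLLOW[C]={$}
iter 2:
  C→B: FOLLOW(B) ⊇ FOLLOW(C) ⊇ {$}; new: +{$}
  FOLLOW[S]={$}  FOLLOW[A]={$,b}  FOLLOW[B]={$,b}  FOLLOW[C]={$}
iter 3: (stable)
  FOLLOW[S]={$}  FOLLOW[A]={$,b}  FOLLOW[B]={$,b}  FOLLOW[C]={$}

FOLLOW(A) = ["$", "b"]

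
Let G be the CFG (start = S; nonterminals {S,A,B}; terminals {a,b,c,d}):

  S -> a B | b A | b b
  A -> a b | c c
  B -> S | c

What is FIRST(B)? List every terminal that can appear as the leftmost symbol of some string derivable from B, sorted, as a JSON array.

FIRST iteration:
iter 1:
  A via A→a b: +{a}
  A via A→c c: +{c}
  B via B→c: +{c}
  S via S→a B: +{a}
  S via S→b A: +{b}
  FIRST(S)={a,b}  FIRST(A)={a,c}  FIRST(B)={c}
iter 2:
  B via B→S: +{a,b}
  FIRST(S)={a,b}  FIRST(A)={a,c}  FIRST(B)={a,b,c}
iter 3: (no change)
  FIRST(S)={a,b}  FIRST(A)={a,c}  FIRST(B)={a,b,c}

FIRST(B) = ["a", "b", "c"]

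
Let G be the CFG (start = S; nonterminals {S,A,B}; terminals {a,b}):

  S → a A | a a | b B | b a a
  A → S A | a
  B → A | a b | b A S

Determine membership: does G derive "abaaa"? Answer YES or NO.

CNF form of G:
  S -> T0 A | T0 T0 | T1 B | T1 X3
  A -> S A | a
  B -> S A | T0 T1 | T1 X2 | a
  T0 -> a
  T1 -> b
  X2 -> A S
  X3 -> T0 T0

CYK table (by increasing span):
  T[0,0] 'a' = {A,B,T0}  orig:{A,B}
  T[1,1] 'b' = {T1}  orig:{}
  T[2,2] 'a' = {A,B,T0}  orig:{A,B}
  T[3,3] 'a' = {A,B,T0}  orig:{A,B}
  T[4,4] 'a' = {A,B,T0}  orig:{A,B}
  T[0,1] 'ab' = {B}
  T[1,2] 'ba' = {S}
  T[2,3] 'aa' = {S,X3}  orig:{S}
  T[3,4] 'aa' = {S,X3}  orig:{S}
  T[0,2] 'aba' = {X2}  orig:{}
  T[1,3] 'baa' = {A,B,S}
  T[2,4] 'aaa' = {A,B,X2}  orig:{A,B}
  T[0,3] 'abaa' = {S,X2}  orig:{S}
  T[1,4] 'baaa' = {A,B,S}
  T[0,4] 'abaaa' = {A,B,S,X2}  orig:{A,B,S}

S ∈ T[0,4] ⇒ YES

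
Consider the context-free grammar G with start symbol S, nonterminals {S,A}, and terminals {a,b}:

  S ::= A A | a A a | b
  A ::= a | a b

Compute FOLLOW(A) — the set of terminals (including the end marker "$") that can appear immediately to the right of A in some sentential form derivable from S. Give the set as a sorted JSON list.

FIRST iteration:
[1]
  A via A→a: +{a}
  S via S→A A: +{a}
  S via S→b: +{b}
  FIRST(S)={a,b}  FIRST(A)={a}
[2] done
  FIRST(S)={a,b}  FIRST(A)={a}

FOLLOW sets:
FOLLOW(S) := {$}
round 1:
  S→A A: FOLLOW(A) ⊇ FIRST(A) = {a}; new: +{a}
  S→A A: FOLLOW(A) ⊇ FOLLOW(S) ⊇ {$}; new: +{$}
  FOLLOW[S]={$}  FOLLOW[A]={$,a}
round 2: done
  FOLLOW[S]={$}  FOLLOW[A]={$,a}

FOLLOW(A) = ["$", "a"]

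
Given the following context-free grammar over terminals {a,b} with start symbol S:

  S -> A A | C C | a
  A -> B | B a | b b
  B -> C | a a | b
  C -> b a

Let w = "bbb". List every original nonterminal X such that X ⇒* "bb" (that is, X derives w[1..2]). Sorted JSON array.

Convert to CNF:
  S -> A A | C C | a
  A -> B T0 | T0 T0 | T1 T0 | T1 T1 | b
  B -> T0 T0 | T1 T0 | b
  C -> T1 T0
  T0 -> a
  T1 -> b

Fill CYK table bottom-up — only the sub-triangle for w[1..2]:
  cell(1,1) b: {A,B,T1}  orig:{A,B}
  cell(2,2) b: {A,B,T1}  orig:{A,B}
  cell(1,2) bb: {A,S}

Original NTs in T[1,2] deriving "bb": ["A", "S"]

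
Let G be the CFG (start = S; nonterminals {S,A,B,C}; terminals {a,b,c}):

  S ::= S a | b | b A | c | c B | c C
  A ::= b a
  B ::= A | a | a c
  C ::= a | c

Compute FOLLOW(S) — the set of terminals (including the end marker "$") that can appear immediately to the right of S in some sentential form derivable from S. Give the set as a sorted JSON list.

FIRST iteration:
pass 1:
  A via A→b a: +{b}
  B via B→A: +{b}
  B via B→a: +{a}
  C via C→a: +{a}
  C via C→c: +{c}
  S via S→b: +{b}
  S via S→c: +{c}
  S: {b,c}  A: {b}  B: {a,b}  C: {a,c}
pass 2: — fixpoint
  S: {b,c}  A: {b}  B: {a,b}  C: {a,c}

FOLLOW sets:
seed FOLLOW(S) with $
iter 1:
  S→S a: FOLLOW(S) ⊇ FIRST(a) = {a}; new: +{a}
  S→b A: FOLLOW(A) ⊇ FOLLOW(S) ⊇ {$,a}; new: +{$,a}
  S→c B: FOLLOW(B) ⊇ FOLLOW(S) ⊇ {$,a}; new: +{$,a}
  S→c C: FOLLOW(C) ⊇ FOLLOW(S) ⊇ {$,a}; new: +{$,a}
  FOLLOW[S]={$,a}  FOLLOW[A]={$,a}  FOLLOW[B]={$,a}  FOLLOW[C]={$,a}
iter 2: done
  FOLLOW[S]={$,a}  FOLLOW[A]={$,a}  FOLLOW[B]={$,a}  FOLLOW[C]={$,a}

FOLLOW(S) = ["$", "a"]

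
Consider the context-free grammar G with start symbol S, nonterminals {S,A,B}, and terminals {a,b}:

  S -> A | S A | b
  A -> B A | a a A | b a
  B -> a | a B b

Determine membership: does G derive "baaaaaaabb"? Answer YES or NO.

Convert to CNF:
  S -> B A | S A | T0 X4 | T1 T0 | b
  A -> B A | T0 X2 | T1 T0
  B -> T0 X3 | a
  T0 -> a
  T1 -> b
  X2 -> T0 A
  X3 -> B T1
  X4 -> T0 A

CYK table (by increasing span):
  [0..0]={S,T1}  "b"  orig:{S}
  [1..1]={B,T0}  "a"  orig:{B}
  [2..2]={B,T0}  "a"  orig:{B}
  [3..3]={B,T0}  "a"  orig:{B}
  [4..4]={B,T0}  "a"  orig:{B}
  [5..5]={B,T0}  "a"  orig:{B}
  [6..6]={B,T0}  "a"  orig:{B}
  [7..7]={B,T0}  "a"  orig:{B}
  [8..8]={S,T1}  "b"  orig:{S}
  [9..9]={S,T1}  "b"  orig:{S}
  [0..1]={A,S}  "ba"
  [1..2]=∅  "aa"
  [2..3]=∅  "aa"
  [3..4]=∅  "aa"
  [4..5]=∅  "aa"
  [5..6]=∅  "aa"
  [6..7]=∅  "aa"
  [7..8]={X3}  "ab"  orig:{}
  [8..9]=∅  "bb"
  [0..2]=∅  "baa"
  [1..3]=∅  "aaa"
  [2..4]=∅  "aaa"
  [3..5]=∅  "aaa"
  [4..6]=∅  "aaa"
  [5..7]=∅  "aaa"
  [6..8]={B}  "aab"
  [7..9]=∅  "abb"
  [0..3]=∅  "baaa"
  [1..4]=∅  "aaaa"
  [2..5]=∅  "aaaa"
  [3..6]=∅  "aaaa"
  [4..7]=∅  "aaaa"
  [5..8]=∅  "aaab"
  [6..9]={X3}  "aabb"  orig:{}
  [0..4]=∅  "baaaa"
  [1..5]=∅  "aaaaa"
  [2..6]=∅  "aaaaa"
  [3..7]=∅  "aaaaa"
  [4..8]=∅  "aaaab"
  [5..9]={B}  "aaabb"
  [0..5]=∅  "baaaaa"
  [1..6]=∅  "aaaaaa"
  [2..7]=∅  "aaaaaa"
  [3..8]=∅  "aaaaab"
  [4..9]=∅  "aaaabb"
  [0..6]=∅  "baaaaaa"
  [1..7]=∅  "aaaaaaa"
  [2..8]=∅  "aaaaaab"
  [3..9]=∅  "aaaaabb"
  [0..7]=∅  "baaaaaaa"
  [1..8]=∅  "aaaaaaab"
  [2..9]=∅  "aaaaaabb"
  [0..8]=∅  "baaaaaaab"
  [1..9]=∅  "aaaaaaabb"
  [0..9]=∅  "baaaaaaabb"

S ∉ T[0,9] ⇒ NO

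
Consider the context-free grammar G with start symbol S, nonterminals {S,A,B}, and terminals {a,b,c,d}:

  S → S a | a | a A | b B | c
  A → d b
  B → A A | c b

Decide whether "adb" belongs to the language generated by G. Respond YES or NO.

Convert to CNF:
  S -> S T3 | T1 B | T3 A | a | c
  A -> T0 T1
  B -> A A | T2 T1
  T0 -> d
  T1 -> b
  T2 -> c
  T3 -> a

CYK table (by increasing span):
  [0..0]={S,T3}  "a"  orig:{S}
  [1..1]={T0}  "d"  orig:{}
  [2..2]={T1}  "b"  orig:{}
  [0..1]=∅  "ad"
  [1..2]={A}  "db"
  [0..2]={S}  "adb"

S ∈ T[0,2] ⇒ YES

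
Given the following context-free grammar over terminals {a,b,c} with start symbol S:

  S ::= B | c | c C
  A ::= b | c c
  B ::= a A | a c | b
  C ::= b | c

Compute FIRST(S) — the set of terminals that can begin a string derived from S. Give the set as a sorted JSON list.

FIRST iteration:
[1]
  A via A→b: +{b}
  A via A→c c: +{c}
  B via B→a A: +{a}
  B via B→b: +{b}
  C via C→b: +{b}
  C via C→c: +{c}
  S via S→B: +{a,b}
  S via S→c: +{c}
  FIRST(S)={a,b,c}  FIRST(A)={b,c}  FIRST(B)={a,b}  FIRST(C)={b,c}
[2] done
  FIRST(S)={a,b,c}  FIRST(A)={b,c}  FIRST(B)={a,b}  FIRST(C)={b,c}

FIRST(S) = ["a", "b", "c"]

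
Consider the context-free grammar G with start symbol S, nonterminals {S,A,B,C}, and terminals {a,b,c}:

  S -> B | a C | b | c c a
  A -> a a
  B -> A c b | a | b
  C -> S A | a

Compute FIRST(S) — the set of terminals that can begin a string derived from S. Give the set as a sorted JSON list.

FIRST iteration:
pass 1:
  A via A→a a: +{a}
  B via B→A c b: +{a}
  B via B→b: +{b}
  C via C→a: +{a}
  S via S→B: +{a,b}
  S via S→c c a: +{c}
  FIRST(S)={a,b,c}  FIRST(A)={a}  FIRST(B)={a,b}  FIRST(C)={a}
pass 2:
  C via C→S A: +{b,c}
  FIRST(S)={a,b,c}  FIRST(A)={a}  FIRST(B)={a,b}  FIRST(C)={a,b,c}
pass 3: (no change)
  FIRST(S)={a,b,c}  FIRST(A)={a}  FIRST(B)={a,b}  FIRST(C)={a,b,c}

FIRST(S) = ["a", "b", "c"]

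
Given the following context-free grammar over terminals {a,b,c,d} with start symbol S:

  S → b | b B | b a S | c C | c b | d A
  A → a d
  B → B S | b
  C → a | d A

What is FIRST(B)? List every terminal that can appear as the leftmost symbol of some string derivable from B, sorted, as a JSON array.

FIRST iteration:
round 1:
  A via A→a d: +{a}
  B via B→b: +{b}
  C via C→a: +{a}
  C via C→d A: +{d}
  S via S→b: +{b}
  S via S→c C: +{c}
  S via S→d A: +{d}
  FIRST[S]={b,c,d}  FIRST[A]={a}  FIRST[B]={b}  FIRST[C]={a,d}
round 2: — fixpoint
  FIRST[S]={b,c,d}  FIRST[A]={a}  FIRST[B]={b}  FIRST[C]={a,d}

FIRST(B) = ["b"]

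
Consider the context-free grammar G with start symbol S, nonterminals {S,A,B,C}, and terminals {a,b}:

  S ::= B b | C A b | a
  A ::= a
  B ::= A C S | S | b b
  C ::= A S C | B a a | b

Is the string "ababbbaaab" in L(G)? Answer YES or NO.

CNF form of G:
  S -> B T0 | C X6 | a
  A -> a
  B -> A X2 | B T0 | C X3 | T0 T0 | a
  C -> A X4 | B X5 | b
  T0 -> b
  T1 -> a
  X2 -> C S
  X3 -> A T0
  X4 -> S C
  X5 -> T1 T1
  X6 -> A T0

CYK fill:
  T[0,0] 'a' = {A,B,S,T1}  orig:{A,B,S}
  T[1,1] 'b' = {C,T0}  orig:{C}
  T[2,2] 'a' = {A,B,S,T1}  orig:{A,B,S}
  T[3,3] 'b' = {C,T0}  orig:{C}
  T[4,4] 'b' = {C,T0}  orig:{C}
  T[5,5] 'b' = {C,T0}  orig:{C}
  T[6,6] 'a' = {A,B,S,T1}  orig:{A,B,S}
  T[7,7] 'a' = {A,B,S,T1}  orig:{A,B,S}
  T[8,8] 'a' = {A,B,S,T1}  orig:{A,B,S}
  T[9,9] 'b' = {C,T0}  orig:{C}
  T[0,1] 'ab' = {B,S,X3,X4,X6}  orig:{B,S}
  T[1,2] 'ba' = {X2}  orig:{}
  T[2,3] 'ab' = {B,S,X3,X4,X6}  orig:{B,S}
  T[3,4] 'bb' = {B}
  T[4,5] 'bb' = {B}
  T[5,6] 'ba' = {X2}  orig:{}
  T[6,7] 'aa' = {X5}  orig:{}
  T[7,8] 'aa' = {X5}  orig:{}
  T[8,9] 'ab' = {B,S,X3,X4,X6}  orig:{B,S}
  T[0,2] 'aba' = {B}
  T[1,3] 'bab' = {B,S,X2}  orig:{B,S}
  T[2,4] 'abb' = {B,S,X4}  orig:{B,S}
  T[3,5] 'bbb' = {B,S}
  T[4,6] 'bba' = ∅
  T[5,7] 'baa' = ∅
  T[6,8] 'aaa' = {C}
  T[7,9] 'aab' = {C}
  T[0,3] 'abab' = {B,S}
  T[1,4] 'babb' = {B,S,X2,X4}  orig:{B,S}
  T[2,5] 'abbb' = {B,S,X4}  orig:{B,S}
  T[3,6] 'bbba' = ∅
  T[4,7] 'bbaa' = {C}
  T[5,8] 'baaa' = ∅
  T[6,9] 'aaab' = {X4}  orig:{}
  T[0,4] 'ababb' = {B,C,S,X4}  orig:{B,C,S}
  T[1,5] 'babbb' = {B,S,X2,X4}  orig:{B,S}
  T[2,6] 'abbba' = ∅
  T[3,7] 'bbbaa' = {C}
  T[4,8] 'bbaaa' = {X2}  orig:{}
  T[5,9] 'baaab' = ∅
  T[0,5] 'ababbb' = {B,C,S,X4}  orig:{B,C,S}
  T[1,6] 'babbba' = ∅
  T[2,7] 'abbbaa' = {C,X4}  orig:{C}
  T[3,8] 'bbbaaa' = {X2,X4}  orig:{}
  T[4,9] 'bbaaab' = {B,S,X2}  orig:{B,S}
  T[0,6] 'ababbba' = {X2}  orig:{}
  T[1,7] 'babbbaa' = {C,X4}  orig:{C}
  T[2,8] 'abbbaaa' = {B,C,X2,X4}  orig:{B,C}
  T[3,9] 'bbbaaab' = {B,S,X2}  orig:{B,S}
  T[0,7] 'ababbbaa' = {C,X4}  orig:{C}
  T[1,8] 'babbbaaa' = {X2,X4}  orig:{}
  T[2,9] 'abbbaaab' = {B,S,X2}  orig:{B,S}
  T[0,8] 'ababbbaaa' = {B,C,X2,X4}  orig:{B,C}
  T[1,9] 'babbbaaab' = {B,S,X2}  orig:{B,S}
  T[0,9] 'ababbbaaab' = {B,S,X2}  orig:{B,S}

S ∈ T[0,9] ⇒ YES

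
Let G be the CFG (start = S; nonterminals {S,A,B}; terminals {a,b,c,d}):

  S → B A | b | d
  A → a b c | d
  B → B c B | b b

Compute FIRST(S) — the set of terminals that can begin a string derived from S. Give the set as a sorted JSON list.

Compute FIRST by fixpoint:
round 1:
  A via A→a b c: +{a}
  A via A→d: +{d}
  B via B→b b: +{b}
  S via S→B A: +{b}
  S via S→d: +{d}
  FIRST[S]={b,d}  FIRST[A]={a,d}  FIRST[B]={b}
round 2: — fixpoint
  FIRST[S]={b,d}  FIRST[A]={a,d}  FIRST[B]={b}

FIRST(S) = ["b", "d"]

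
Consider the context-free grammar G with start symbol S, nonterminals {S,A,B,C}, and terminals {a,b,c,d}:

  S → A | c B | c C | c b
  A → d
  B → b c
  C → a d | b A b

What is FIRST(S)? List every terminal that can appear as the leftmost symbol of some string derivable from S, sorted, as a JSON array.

Compute FIRST by fixpoint:
pass 1:
  A via A→d: +{d}
  B via B→b c: +{b}
  C via C→a d: +{a}
  C via C→b A b: +{b}
  S via S→A: +{d}
  S via S→c B: +{c}
  S: {c,d}  A: {d}  B: {b}  C: {a,b}
pass 2: (no change)
  S: {c,d}  A: {d}  B: {b}  C: {a,b}

FIRST(S) = ["c", "d"]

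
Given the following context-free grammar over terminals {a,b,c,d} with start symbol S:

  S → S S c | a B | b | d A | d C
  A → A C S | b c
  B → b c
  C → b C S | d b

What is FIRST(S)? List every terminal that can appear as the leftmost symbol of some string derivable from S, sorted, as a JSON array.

Compute FIRST by fixpoint:
round 1:
  A via A→b c: +{b}
  B via B→b c: +{b}
  C via C→b C S: +{b}
  C via C→d b: +{d}
  S via S→a B: +{a}
  S via S→b: +{b}
  S via S→d A: +{d}
  FIRST(S)={a,b,d}  FIRST(A)={b}  FIRST(B)={b}  FIRST(C)={b,d}
round 2: (no change)
  FIRST(S)={a,b,d}  FIRST(A)={b}  FIRST(B)={b}  FIRST(C)={b,d}

FIRST(S) = ["a", "b", "d"]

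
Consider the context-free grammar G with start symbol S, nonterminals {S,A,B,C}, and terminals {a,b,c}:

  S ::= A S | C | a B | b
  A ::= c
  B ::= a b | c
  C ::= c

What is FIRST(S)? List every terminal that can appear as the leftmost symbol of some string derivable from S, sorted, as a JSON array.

FIRST sets, iterate to fixpoint:
[1]
  A via A→c: +{c}
  B via B→a b: +{a}
  B via B→c: +{c}
  C via C→c: +{c}
  S via S→A S: +{c}
  S via S→a B: +{a}
  S via S→b: +{b}
  S: {a,b,c}  A: {c}  B: {a,c}  C: {c}
[2] (stable)
  S: {a,b,c}  A: {c}  B: {a,c}  C: {c}

FIRST(S) = ["a", "b", "c"]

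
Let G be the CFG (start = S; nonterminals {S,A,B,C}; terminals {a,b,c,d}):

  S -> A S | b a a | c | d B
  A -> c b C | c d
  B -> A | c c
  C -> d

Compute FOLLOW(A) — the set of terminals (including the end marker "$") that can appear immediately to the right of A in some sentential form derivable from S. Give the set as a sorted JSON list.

FIRST iteration:
[1]
  A via A→c b C: +{c}
  B via B→A: +{c}
  C via C→d: +{d}
  S via S→A S: +{c}
  S via S→b a a: +{b}
  S via S→d B: +{d}
  S: {b,c,d}  A: {c}  B: {c}  C: {d}
[2] done
  S: {b,c,d}  A: {c}  B: {c}  C: {d}

FOLLOW iteration:
seed FOLLOW(S) with $
round 1:
  S→A S: FOLLOW(A) ⊇ FIRST(S) = {b,c,d}; new: +{b,c,d}
  S→d B: FOLLOW(B) ⊇ FOLLOW(S) ⊇ {$}; new: +{$}
  FOLLOW[S]={$}  FOLLOW[A]={b,c,d}  FOLLOW[B]={$}  FOLLOW[C]={}
round 2:
  A→c b C: FOLLOW(C) ⊇ FOLLOW(A) ⊇ {b,c,d}; new: +{b,c,d}
  B→A: FOLLOW(A) ⊇ FOLLOW(B) ⊇ {$}; new: +{$}
  FOLLOW[S]={$}  FOLLOW[A]={$,b,c,d}  FOLLOW[B]={$}  FOLLOW[C]={b,c,d}
round 3:
  A→c b C: FOLLOW(C) ⊇ FOLLOW(A) ⊇ {$,b,c,d}; new: +{$}
  FOLLOW[S]={$}  FOLLOW[A]={$,b,c,d}  FOLLOW[B]={$}  FOLLOW[C]={$,b,c,d}
round 4: (stable)
  FOLLOW[S]={$}  FOLLOW[A]={$,b,c,d}  FOLLOW[B]={$}  FOLLOW[C]={$,b,c,d}

FOLLOW(A) = ["$", "b", "c", "d"]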